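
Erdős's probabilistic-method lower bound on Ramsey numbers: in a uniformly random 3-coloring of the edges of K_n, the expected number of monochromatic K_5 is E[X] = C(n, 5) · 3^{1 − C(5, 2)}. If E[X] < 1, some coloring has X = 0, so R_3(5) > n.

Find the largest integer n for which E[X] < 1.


We need C(n, 5) · 3^{1 − 10} < 1, i.e. C(n, 5) < 3^{10 − 1} = 19683.
Check values of n near the boundary:
  n = 17: C(17, 5) = 6188; 6188 < 19683? YES
  n = 18: C(18, 5) = 8568; 8568 < 19683? YES
  n = 19: C(19, 5) = 11628; 11628 < 19683? YES
  n = 20: C(20, 5) = 15504; 15504 < 19683? YES
  n = 21: C(21, 5) = 20349; 20349 < 19683? NO
  n = 22: C(22, 5) = 26334; 26334 < 19683? NO
  n = 23: C(23, 5) = 33649; 33649 < 19683? NO
The largest n with C(n, 5) < 19683 is n = 20 (where E[X] = 5168/6561 ≈ 0.7876848). Hence R_3(5) > 20, i.e. R_3(5) ≥ 21.

Largest n = 20; hence R_3(5) > 20.


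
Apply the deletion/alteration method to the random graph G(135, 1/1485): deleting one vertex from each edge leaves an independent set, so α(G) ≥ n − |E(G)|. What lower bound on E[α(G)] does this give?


E[|E(G)|] = C(135, 2)·p = 9045 · (1/1485) = 67/11.
E[α(G)] ≥ n − E[|E(G)|] = 135 − 67/11 = 1418/11.
Numerically: ≈ 128.90909.
(This is only a lower bound; the true E[α(G)] may be larger.)

E[α(G)] ≥ 1418/11 ≈ 128.90909.


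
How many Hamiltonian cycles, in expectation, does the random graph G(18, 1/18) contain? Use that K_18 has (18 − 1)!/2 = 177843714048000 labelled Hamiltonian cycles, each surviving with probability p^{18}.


K_18 has (18 − 1)!/2 = 177843714048000 labelled Hamiltonian cycles.
For each such Hamiltonian cycle H, let X_H = 1 if all 18 edges of H are present in G. Then P[X_H = 1] = p^{18} = (1/18)^{18} = 1/39346408075296537575424.
Summing the indicators: E[X] = Σ_H E[X_H] = 177843714048000 · p^{18} = 177843714048000 · 1/39346408075296537575424 = 14889875/3294258113514384.
Numerically: E[X] ≈ 4.51995e-09.

E[X] = 177843714048000 · (1/18)^{18} = 14889875/3294258113514384 ≈ 4.51995e-09.


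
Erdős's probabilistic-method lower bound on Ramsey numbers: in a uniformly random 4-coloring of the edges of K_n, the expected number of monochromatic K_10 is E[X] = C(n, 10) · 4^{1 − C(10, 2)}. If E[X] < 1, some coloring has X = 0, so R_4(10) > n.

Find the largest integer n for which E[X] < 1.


We need C(n, 10) · 4^{1 − 45} < 1, i.e. C(n, 10) < 4^{45 − 1} = 309485009821345068724781056.
Check values of n near the boundary:
  n = 2018: C(2018, 10) = 301820606687612220663963508; 301820606687612220663963508 < 309485009821345068724781056? YES
  n = 2019: C(2019, 10) = 303322949179835278009229628; 303322949179835278009229628 < 309485009821345068724781056? YES
  n = 2020: C(2020, 10) = 304832018578739931133653656; 304832018578739931133653656 < 309485009821345068724781056? YES
  n = 2021: C(2021, 10) = 306347841644770462864800616; 306347841644770462864800616 < 309485009821345068724781056? YES
  n = 2022: C(2022, 10) = 307870445231474093395937796; 307870445231474093395937796 < 309485009821345068724781056? YES
  n = 2023: C(2023, 10) = 309399856285778485315440716; 309399856285778485315440716 < 309485009821345068724781056? YES
  n = 2024: C(2024, 10) = 310936101848269937576192656; 310936101848269937576192656 < 309485009821345068724781056? NO
The largest n with C(n, 10) < 309485009821345068724781056 is n = 2023 (where E[X] = 77349964071444621328860179/77371252455336267181195264 ≈ 0.9997). Hence R_4(10) > 2023, i.e. R_4(10) ≥ 2024.

Largest n = 2023; hence R_4(10) > 2023.


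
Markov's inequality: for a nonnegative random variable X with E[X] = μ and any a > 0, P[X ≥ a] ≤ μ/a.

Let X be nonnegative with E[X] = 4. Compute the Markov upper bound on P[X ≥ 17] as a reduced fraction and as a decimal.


μ = E[X] = 4, a = 17.
Markov: P[X ≥ 17] ≤ μ/a = (4)/17 = 4/17.
Numerically: ≈ 0.23529.
(Since a = 17 > μ = 4.00000, the bound 4/17 is < 1 and informative.)

P[X ≥ 17] ≤ 4/17 ≈ 0.23529.


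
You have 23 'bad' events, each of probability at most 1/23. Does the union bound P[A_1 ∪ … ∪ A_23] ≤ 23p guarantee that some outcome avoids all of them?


Union bound: P[∪_{i=1}^{23} A_i] ≤ Σ_i P[A_i] ≤ 23·p = 23·(1/23) = 1.
Numerically: 1 ≈ 1.000000.
Is 1 < 1? NO.
Since the bound 1 is ≥ 1, the union bound is uninformative here; it does NOT by itself certify existence.

23·p = 1 ≈ 1.000000; existence NOT certified by the union bound.


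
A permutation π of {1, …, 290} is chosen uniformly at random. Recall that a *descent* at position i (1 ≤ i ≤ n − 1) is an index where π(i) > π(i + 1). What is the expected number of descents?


Write X = Σ X_I over i = 1, …, 289, with X_I the indicator of one descent.
There are 289 indicators.
For each fixed i, the pair (π(i), π(i+1)) is a uniformly random ordered pair of distinct values from {1, …, 290}; by symmetry P[π(i) > π(i+1)] = 1/2.
By linearity: E[X] = 289 · (1/2) = (290 − 1) · (1/2) = 289/2 ≈ 144.500000.

E[X] = 289/2 = 144.500000.


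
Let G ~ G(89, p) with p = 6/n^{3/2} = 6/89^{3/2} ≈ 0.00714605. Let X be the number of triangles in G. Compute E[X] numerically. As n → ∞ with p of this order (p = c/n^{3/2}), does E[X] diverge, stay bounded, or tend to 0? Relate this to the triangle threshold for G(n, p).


Number of potential triangles: C(89, 3) = 113564.
Each occurs with probability p³ ≈ (0.00714605)³ ≈ 3.64920887e-07.
By linearity: E[X] = C(89, 3)·p³ ≈ 113564 · 3.64920887e-07 ≈ 0.041442.
Since α = 3/2 > 1, p = c/n^{3/2} = o(1/n) is below the triangle threshold p ~ 1/n. Asymptotically E[X] ~ (c³/6)·n^{3(1−α)} = (6³/6)·n^{-1.5} → 0, so by Markov's inequality G has no triangles w.h.p.

E[X] ≈ 0.041442; in regime p = Θ(1/n^{3/2}) E[X] tends to 0 (below the triangle threshold p ~ 1/n).


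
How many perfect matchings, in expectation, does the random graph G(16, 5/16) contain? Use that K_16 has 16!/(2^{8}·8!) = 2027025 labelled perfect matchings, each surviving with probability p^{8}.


K_16 has 16!/(2^{8}·8!) = 2027025 labelled perfect matchings.
For each such perfect matching H, let X_H = 1 if all 8 edges of H are present in G. Then P[X_H = 1] = p^{8} = (5/16)^{8} = 390625/4294967296.
Summing the indicators: E[X] = Σ_H E[X_H] = 2027025 · p^{8} = 2027025 · 390625/4294967296 = 791806640625/4294967296.
Numerically: E[X] ≈ 184.4.

E[X] = 2027025 · (5/16)^{8} = 791806640625/4294967296 ≈ 184.4.


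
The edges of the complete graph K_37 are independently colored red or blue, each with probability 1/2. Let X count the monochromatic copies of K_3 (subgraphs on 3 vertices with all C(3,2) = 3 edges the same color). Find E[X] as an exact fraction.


Let X = Σ_S X_S over the C(37, 3) = 7770 subsets S of size 3, where X_S = 1 if the K_3 on S is monochromatic.
For a fixed S, the K_3 on S has C(3, 2) = 3 edges. P[all 3 edges red] = (1/2)^3, and likewise for blue, so P[monochromatic] = 2·(1/2)^3 = 2^{1 − 3} = 1/4.
Summing: E[X] = C(37, 3) · 2^{1 − 3} = 7770 · 1/4 = 3885/2.
Numerically: E[X] ≈ 1942.500000.

E[X] = C(37,3)·2^(1−C(3,2)) = 3885/2 ≈ 1942.500000.


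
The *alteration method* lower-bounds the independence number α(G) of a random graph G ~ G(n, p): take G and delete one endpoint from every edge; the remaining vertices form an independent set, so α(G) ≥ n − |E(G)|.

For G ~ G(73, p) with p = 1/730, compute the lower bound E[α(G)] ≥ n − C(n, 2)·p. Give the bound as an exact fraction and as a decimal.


E[|E(G)|] = C(73, 2)·p = 2628 · (1/730) = 18/5.
E[α(G)] ≥ n − E[|E(G)|] = 73 − 18/5 = 347/5.
Numerically: ≈ 69.400.
(This is only a lower bound; the true E[α(G)] may be larger.)

E[α(G)] ≥ 347/5 ≈ 69.400.


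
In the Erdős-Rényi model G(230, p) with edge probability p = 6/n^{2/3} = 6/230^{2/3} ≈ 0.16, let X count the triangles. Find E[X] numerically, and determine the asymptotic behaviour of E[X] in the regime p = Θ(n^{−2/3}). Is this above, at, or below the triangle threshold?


Number of potential triangles: C(230, 3) = 2001460.
Each occurs with probability p³ ≈ (0.16)³ ≈ 4.08318e-03.
By linearity: E[X] = C(230, 3)·p³ ≈ 2001460 · 4.08318e-03 ≈ 8172.313.
Since α = 2/3 < 1, p = c/n^{2/3} ≫ 1/n is above the triangle threshold p ~ 1/n. Asymptotically E[X] ~ (c³/6)·n^{3(1−α)} = (6³/6)·n^{1} → ∞; triangles are abundant w.h.p.

E[X] ≈ 8172.313; in regime p = Θ(1/n^{2/3}) E[X] diverges (above the triangle threshold p ~ 1/n).


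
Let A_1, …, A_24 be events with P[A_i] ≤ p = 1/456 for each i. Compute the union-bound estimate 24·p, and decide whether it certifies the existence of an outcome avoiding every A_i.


Union bound: P[∪_{i=1}^{24} A_i] ≤ Σ_i P[A_i] ≤ 24·p = 24·(1/456) = 1/19.
Numerically: 1/19 ≈ 0.05263.
Is 1/19 < 1? YES.
Since P[∪ A_i] ≤ 1/19 < 1, the complement has P[∩ A_i^c] ≥ 1 − 1/19 = 18/19 > 0, so some outcome avoids every A_i.

24·p = 1/19 ≈ 0.05263; existence CERTIFIED by the union bound.


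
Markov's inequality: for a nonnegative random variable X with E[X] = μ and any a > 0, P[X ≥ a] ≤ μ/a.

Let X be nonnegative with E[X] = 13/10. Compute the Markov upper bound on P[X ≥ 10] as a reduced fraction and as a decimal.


μ = E[X] = 13/10, a = 10.
Markov: P[X ≥ 10] ≤ μ/a = (13/10)/10 = 13/100.
Numerically: ≈ 0.130.
(Since a = 10 > μ = 1.300, the bound 13/100 is < 1 and informative.)

P[X ≥ 10] ≤ 13/100 ≈ 0.130.


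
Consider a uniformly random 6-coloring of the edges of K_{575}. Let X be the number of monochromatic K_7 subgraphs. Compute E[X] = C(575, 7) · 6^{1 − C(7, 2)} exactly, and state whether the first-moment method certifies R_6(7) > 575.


E[X] = C(575, 7) · 6^{1 − 21} = 3974871393896975 · 6^{−20} = 3974871393896975/3656158440062976.
As a reduced fraction: E[X] = 3974871393896975/3656158440062976 ≈ 1.0871715.
Is E[X] < 1? NO.
Since E[X] ≥ 1, the first-moment bound is inconclusive at n = 575; it does NOT by itself certify R_6(7) > 575.

E[X] = 3974871393896975/3656158440062976 ≈ 1.0871715; E[X] ≥ 1; first-moment method inconclusive here.


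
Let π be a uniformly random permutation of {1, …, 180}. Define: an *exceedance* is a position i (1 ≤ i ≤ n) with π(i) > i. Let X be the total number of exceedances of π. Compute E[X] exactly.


Write X = Σ_{i=1}^{180} X_i, where X_i = 1_{π(i) > i}.
For each fixed i, π(i) is uniform over {1, …, 180} (marginal of a uniform permutation), so P[π(i) > i] = (n − i)/n. Summing: Σ_{i=1}^{180} (n − i)/n = (0 + 1 + … + 179)/180 = 180(180 − 1)/(2·180) = (180 − 1)/2.
Hence E[X] = Σ_{i=1}^{180} (180 − i)/180 = 179/2 ≈ 89.5000.

E[X] = 179/2 = 89.5000.


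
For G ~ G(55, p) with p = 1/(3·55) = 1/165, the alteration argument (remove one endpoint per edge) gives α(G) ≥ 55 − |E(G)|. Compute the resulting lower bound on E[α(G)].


E[|E(G)|] = C(55, 2)·p = 1485 · (1/165) = 9.
E[α(G)] ≥ n − E[|E(G)|] = 55 − 9 = 46.
Numerically: ≈ 46.00000.
(This is only a lower bound; the true E[α(G)] may be larger.)

E[α(G)] ≥ 46 ≈ 46.00000.


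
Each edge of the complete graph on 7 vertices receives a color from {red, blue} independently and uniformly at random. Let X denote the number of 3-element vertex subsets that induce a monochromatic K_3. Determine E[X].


Let X = Σ_S X_S over the C(7, 3) = 35 subsets S of size 3, where X_S = 1 if the K_3 on S is monochromatic.
For a fixed S, the K_3 on S has C(3, 2) = 3 edges. P[all 3 edges red] = (1/2)^3, and likewise for blue, so P[monochromatic] = 2·(1/2)^3 = 2^{1 − 3} = 1/4.
Summing: E[X] = C(7, 3) · 2^{1 − 3} = 35 · 1/4 = 35/4.
Numerically: E[X] ≈ 8.7500.

E[X] = C(7,3)·2^(1−C(3,2)) = 35/4 ≈ 8.7500.


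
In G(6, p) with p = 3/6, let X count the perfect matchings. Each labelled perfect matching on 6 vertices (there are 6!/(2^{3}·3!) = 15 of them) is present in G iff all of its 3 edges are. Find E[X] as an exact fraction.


K_6 has 6!/(2^{3}·3!) = 15 labelled perfect matchings.
For each such perfect matching H, let X_H = 1 if all 3 edges of H are present in G. Then P[X_H = 1] = p^{3} = (1/2)^{3} = 1/8.
By linearity: E[X] = Σ_H E[X_H] = 15 · p^{3} = 15 · 1/8 = 15/8.
Numerically: E[X] ≈ 1.875.

E[X] = 15 · (1/2)^{3} = 15/8 ≈ 1.875.


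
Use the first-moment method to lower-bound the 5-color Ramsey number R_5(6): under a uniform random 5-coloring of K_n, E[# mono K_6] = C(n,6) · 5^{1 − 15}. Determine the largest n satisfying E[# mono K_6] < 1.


We need C(n, 6) · 5^{1 − 15} < 1, i.e. C(n, 6) < 5^{15 − 1} = 6103515625.
Check values of n near the boundary:
  n = 126: C(126, 6) = 4925156775; 4925156775 < 6103515625? YES
  n = 127: C(127, 6) = 5169379425; 5169379425 < 6103515625? YES
  n = 128: C(128, 6) = 5423611200; 5423611200 < 6103515625? YES
  n = 129: C(129, 6) = 5688177600; 5688177600 < 6103515625? YES
  n = 130: C(130, 6) = 5963412000; 5963412000 < 6103515625? YES
  n = 131: C(131, 6) = 6249655776; 6249655776 < 6103515625? NO
The largest n with C(n, 6) < 6103515625 is n = 130 (where E[X] = 47707296/48828125 ≈ 0.977045). Hence R_5(6) > 130, i.e. R_5(6) ≥ 131.

Largest n = 130; hence R_5(6) > 130.


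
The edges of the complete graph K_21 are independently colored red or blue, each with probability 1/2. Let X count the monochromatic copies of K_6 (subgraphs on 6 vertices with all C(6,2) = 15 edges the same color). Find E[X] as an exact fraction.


Let X = Σ_S X_S over the C(21, 6) = 54264 subsets S of size 6, where X_S = 1 if the K_6 on S is monochromatic.
For a fixed S, the K_6 on S has C(6, 2) = 15 edges. P[all 15 edges red] = (1/2)^15, and likewise for blue, so P[monochromatic] = 2·(1/2)^15 = 2^{1 − 15} = 1/16384.
By linearity: E[X] = C(21, 6) · 2^{1 − 15} = 54264 · 1/16384 = 6783/2048.
Numerically: E[X] ≈ 3.312012.

E[X] = C(21,6)·2^(1−C(6,2)) = 6783/2048 ≈ 3.312012.


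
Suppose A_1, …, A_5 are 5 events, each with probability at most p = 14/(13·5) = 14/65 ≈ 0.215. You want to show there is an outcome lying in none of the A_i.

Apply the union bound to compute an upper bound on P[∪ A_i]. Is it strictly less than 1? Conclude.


Union bound: P[∪_{i=1}^{5} A_i] ≤ Σ_i P[A_i] ≤ 5·p = 5·(14/65) = 14/13.
Numerically: 14/13 ≈ 1.077.
Is 14/13 < 1? NO.
Since the bound 14/13 is ≥ 1, the union bound is uninformative here; it does NOT by itself certify existence.

5·p = 14/13 ≈ 1.077; existence NOT certified by the union bound.


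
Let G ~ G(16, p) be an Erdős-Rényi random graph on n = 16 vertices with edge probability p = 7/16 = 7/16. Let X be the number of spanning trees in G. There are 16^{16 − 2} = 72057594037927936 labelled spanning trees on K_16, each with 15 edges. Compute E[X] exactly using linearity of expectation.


K_16 has 16^{16 − 2} = 72057594037927936 labelled spanning trees.
For each such spanning tree H, let X_H = 1 if all 15 edges of H are present in G. Then P[X_H = 1] = p^{15} = (7/16)^{15} = 4747561509943/1152921504606846976.
Summing the indicators: E[X] = Σ_H E[X_H] = 72057594037927936 · p^{15} = 72057594037927936 · 4747561509943/1152921504606846976 = 4747561509943/16.
Numerically: E[X] ≈ 2.967e+11.

E[X] = 72057594037927936 · (7/16)^{15} = 4747561509943/16 ≈ 2.967e+11.


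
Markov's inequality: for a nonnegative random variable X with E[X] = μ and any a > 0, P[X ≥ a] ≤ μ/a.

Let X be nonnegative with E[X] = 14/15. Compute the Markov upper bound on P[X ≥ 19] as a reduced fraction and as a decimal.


μ = E[X] = 14/15, a = 19.
Markov: P[X ≥ 19] ≤ μ/a = (14/15)/19 = 14/285.
Numerically: ≈ 0.049123.
(Since a = 19 > μ = 0.933333, the bound 14/285 is < 1 and informative.)

P[X ≥ 19] ≤ 14/285 ≈ 0.049123.


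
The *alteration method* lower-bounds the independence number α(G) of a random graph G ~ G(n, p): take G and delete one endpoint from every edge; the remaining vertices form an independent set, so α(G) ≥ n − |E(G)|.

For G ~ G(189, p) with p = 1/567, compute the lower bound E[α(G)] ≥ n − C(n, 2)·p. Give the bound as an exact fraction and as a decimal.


E[|E(G)|] = C(189, 2)·p = 17766 · (1/567) = 94/3.
E[α(G)] ≥ n − E[|E(G)|] = 189 − 94/3 = 473/3.
Numerically: ≈ 157.6667.
(This is only a lower bound; the true E[α(G)] may be larger.)

E[α(G)] ≥ 473/3 ≈ 157.6667.


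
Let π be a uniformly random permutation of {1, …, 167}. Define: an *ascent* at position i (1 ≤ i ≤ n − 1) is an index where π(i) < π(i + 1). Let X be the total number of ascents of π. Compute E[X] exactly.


Write X = Σ X_I over i = 1, …, 166, with X_I the indicator of one ascent.
There are 166 indicators.
For each fixed i, the pair (π(i), π(i+1)) is a uniformly random ordered pair of distinct values from {1, …, 167}; by symmetry P[π(i) < π(i+1)] = 1/2.
By linearity: E[X] = 166 · (1/2) = (167 − 1) · (1/2) = 83 ≈ 83.000.

E[X] = 83 = 83.000.


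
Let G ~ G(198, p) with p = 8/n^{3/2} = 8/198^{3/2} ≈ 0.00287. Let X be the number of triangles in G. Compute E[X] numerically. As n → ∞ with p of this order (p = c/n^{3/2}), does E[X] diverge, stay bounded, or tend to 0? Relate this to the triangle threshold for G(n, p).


Number of potential triangles: C(198, 3) = 1274196.
Each occurs with probability p³ ≈ (0.00287)³ ≈ 2.36743e-08.
By linearity: E[X] = C(198, 3)·p³ ≈ 1274196 · 2.36743e-08 ≈ 0.030.
Since α = 3/2 > 1, p = c/n^{3/2} = o(1/n) is below the triangle threshold p ~ 1/n. Asymptotically E[X] ~ (c³/6)·n^{3(1−α)} = (8³/6)·n^{-1.5} → 0, so by Markov's inequality G has no triangles w.h.p.

E[X] ≈ 0.030; in regime p = Θ(1/n^{3/2}) E[X] tends to 0 (below the triangle threshold p ~ 1/n).


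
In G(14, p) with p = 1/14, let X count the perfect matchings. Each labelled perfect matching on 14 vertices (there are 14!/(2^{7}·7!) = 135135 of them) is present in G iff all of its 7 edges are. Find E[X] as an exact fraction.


K_14 has 14!/(2^{7}·7!) = 135135 labelled perfect matchings.
For each such perfect matching H, let X_H = 1 if all 7 edges of H are present in G. Then P[X_H = 1] = p^{7} = (1/14)^{7} = 1/105413504.
Summing the indicators: E[X] = Σ_H E[X_H] = 135135 · p^{7} = 135135 · 1/105413504 = 19305/15059072.
Numerically: E[X] ≈ 0.00128.

E[X] = 135135 · (1/14)^{7} = 19305/15059072 ≈ 0.00128.


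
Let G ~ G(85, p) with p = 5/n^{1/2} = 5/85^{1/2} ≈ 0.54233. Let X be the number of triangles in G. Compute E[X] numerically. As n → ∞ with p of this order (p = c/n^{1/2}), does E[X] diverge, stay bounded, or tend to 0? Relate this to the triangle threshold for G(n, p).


Number of potential triangles: C(85, 3) = 98770.
Each occurs with probability p³ ≈ (0.54233)³ ≈ 1.5950769e-01.
By linearity: E[X] = C(85, 3)·p³ ≈ 98770 · 1.5950769e-01 ≈ 15754.57450.
Since α = 1/2 < 1, p = c/n^{1/2} ≫ 1/n is above the triangle threshold p ~ 1/n. Asymptotically E[X] ~ (c³/6)·n^{3(1−α)} = (5³/6)·n^{1.5} → ∞; triangles are abundant w.h.p.

E[X] ≈ 15754.57450; in regime p = Θ(1/n^{1/2}) E[X] diverges (above the triangle threshold p ~ 1/n).


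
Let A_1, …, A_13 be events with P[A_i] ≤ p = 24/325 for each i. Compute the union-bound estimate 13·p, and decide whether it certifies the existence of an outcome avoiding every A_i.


Union bound: P[∪_{i=1}^{13} A_i] ≤ Σ_i P[A_i] ≤ 13·p = 13·(24/325) = 24/25.
Numerically: 24/25 ≈ 0.96000.
Is 24/25 < 1? YES.
Since P[∪ A_i] ≤ 24/25 < 1, the complement has P[∩ A_i^c] ≥ 1 − 24/25 = 1/25 > 0, so some outcome avoids every A_i.

13·p = 24/25 ≈ 0.96000; existence CERTIFIED by the union bound.


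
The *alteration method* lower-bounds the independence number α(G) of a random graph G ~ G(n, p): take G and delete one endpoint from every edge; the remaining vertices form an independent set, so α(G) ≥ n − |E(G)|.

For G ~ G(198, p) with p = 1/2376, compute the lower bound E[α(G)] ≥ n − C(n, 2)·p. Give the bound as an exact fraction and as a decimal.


E[|E(G)|] = C(198, 2)·p = 19503 · (1/2376) = 197/24.
E[α(G)] ≥ n − E[|E(G)|] = 198 − 197/24 = 4555/24.
Numerically: ≈ 189.79167.
(This is only a lower bound; the true E[α(G)] may be larger.)

E[α(G)] ≥ 4555/24 ≈ 189.79167.


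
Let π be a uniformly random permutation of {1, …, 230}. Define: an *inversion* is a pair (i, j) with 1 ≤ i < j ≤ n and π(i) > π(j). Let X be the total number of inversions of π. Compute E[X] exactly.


Write X = Σ X_I over the C(230, 2) = 26335 pairs i < j, with X_I the indicator of one inversion.
There are 26335 indicators.
For each fixed pair i < j, the values π(i) and π(j) are two distinct elements of {1, …, 230} in uniformly random order; by symmetry P[π(i) > π(j)] = 1/2.
By linearity: E[X] = 26335 · (1/2) = C(230, 2) · (1/2) = 26335/2 = 26335/2 ≈ 13167.500000.

E[X] = 26335/2 = 13167.500000.


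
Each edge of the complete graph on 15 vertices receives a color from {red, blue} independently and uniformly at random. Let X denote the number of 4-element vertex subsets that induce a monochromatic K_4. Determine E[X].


Let X = Σ_S X_S over the C(15, 4) = 1365 subsets S of size 4, where X_S = 1 if the K_4 on S is monochromatic.
For a fixed S, the K_4 on S has C(4, 2) = 6 edges. P[all 6 edges red] = (1/2)^6, and likewise for blue, so P[monochromatic] = 2·(1/2)^6 = 2^{1 − 6} = 1/32.
By linearity of expectation: E[X] = C(15, 4) · 2^{1 − 6} = 1365 · 1/32 = 1365/32.
Numerically: E[X] ≈ 42.656250.

E[X] = C(15,4)·2^(1−C(4,2)) = 1365/32 ≈ 42.656250.


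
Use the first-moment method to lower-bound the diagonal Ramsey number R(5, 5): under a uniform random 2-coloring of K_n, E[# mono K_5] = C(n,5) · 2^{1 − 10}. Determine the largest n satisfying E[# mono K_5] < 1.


We need C(n, 5) · 2^{1 − 10} < 1, i.e. C(n, 5) < 2^{10 − 1} = 512.
Check values of n near the boundary:
  n = 10: C(10, 5) = 252; 252 < 512? YES
  n = 11: C(11, 5) = 462; 462 < 512? YES
  n = 12: C(12, 5) = 792; 792 < 512? NO
  n = 13: C(13, 5) = 1287; 1287 < 512? NO
  n = 14: C(14, 5) = 2002; 2002 < 512? NO
The largest n with C(n, 5) < 512 is n = 11 (where E[X] = 231/256 ≈ 0.902). Hence R(5, 5) > 11, i.e. R(5, 5) ≥ 12.

Largest n = 11; hence R(5, 5) > 11.


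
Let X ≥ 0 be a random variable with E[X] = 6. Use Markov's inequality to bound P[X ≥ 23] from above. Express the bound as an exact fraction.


μ = E[X] = 6, a = 23.
Markov: P[X ≥ 23] ≤ μ/a = (6)/23 = 6/23.
Numerically: ≈ 0.26087.
(Since a = 23 > μ = 6.00000, the bound 6/23 is < 1 and informative.)

P[X ≥ 23] ≤ 6/23 ≈ 0.26087.


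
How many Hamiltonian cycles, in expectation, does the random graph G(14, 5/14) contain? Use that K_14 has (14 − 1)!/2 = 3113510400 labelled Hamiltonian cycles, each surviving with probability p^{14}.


K_14 has (14 − 1)!/2 = 3113510400 labelled Hamiltonian cycles.
For each such Hamiltonian cycle H, let X_H = 1 if all 14 edges of H are present in G. Then P[X_H = 1] = p^{14} = (5/14)^{14} = 6103515625/11112006825558016.
By linearity of expectation: E[X] = Σ_H E[X_H] = 3113510400 · p^{14} = 3113510400 · 6103515625/11112006825558016 = 5302276611328125/3100448333024.
Numerically: E[X] ≈ 1710.

E[X] = 3113510400 · (5/14)^{14} = 5302276611328125/3100448333024 ≈ 1710.


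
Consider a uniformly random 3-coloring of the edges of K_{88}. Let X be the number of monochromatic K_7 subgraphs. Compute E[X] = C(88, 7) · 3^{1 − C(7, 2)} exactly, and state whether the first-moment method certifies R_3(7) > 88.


E[X] = C(88, 7) · 3^{1 − 21} = 6348337336 · 3^{−20} = 6348337336/3486784401.
As a reduced fraction: E[X] = 6348337336/3486784401 ≈ 1.820685.
Is E[X] < 1? NO.
Since E[X] ≥ 1, the first-moment bound is inconclusive at n = 88; it does NOT by itself certify R_3(7) > 88.

E[X] = 6348337336/3486784401 ≈ 1.820685; E[X] ≥ 1; first-moment method inconclusive here.


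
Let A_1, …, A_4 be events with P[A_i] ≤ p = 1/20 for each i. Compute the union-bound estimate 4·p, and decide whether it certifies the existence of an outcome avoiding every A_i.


Union bound: P[∪_{i=1}^{4} A_i] ≤ Σ_i P[A_i] ≤ 4·p = 4·(1/20) = 1/5.
Numerically: 1/5 ≈ 0.20000.
Is 1/5 < 1? YES.
Since P[∪ A_i] ≤ 1/5 < 1, the complement has P[∩ A_i^c] ≥ 1 − 1/5 = 4/5 > 0, so some outcome avoids every A_i.

4·p = 1/5 ≈ 0.20000; existence CERTIFIED by the union bound.


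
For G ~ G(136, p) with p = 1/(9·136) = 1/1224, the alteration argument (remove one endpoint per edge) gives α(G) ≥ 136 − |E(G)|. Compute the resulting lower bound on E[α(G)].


E[|E(G)|] = C(136, 2)·p = 9180 · (1/1224) = 15/2.
E[α(G)] ≥ n − E[|E(G)|] = 136 − 15/2 = 257/2.
Numerically: ≈ 128.50000.
(This is only a lower bound; the true E[α(G)] may be larger.)

E[α(G)] ≥ 257/2 ≈ 128.50000.


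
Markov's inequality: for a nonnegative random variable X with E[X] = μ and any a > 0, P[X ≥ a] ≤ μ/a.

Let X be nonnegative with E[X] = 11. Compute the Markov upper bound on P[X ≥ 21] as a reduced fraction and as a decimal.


μ = E[X] = 11, a = 21.
Markov: P[X ≥ 21] ≤ μ/a = (11)/21 = 11/21.
Numerically: ≈ 0.52381.
(Since a = 21 > μ = 11.00000, the bound 11/21 is < 1 and informative.)

P[X ≥ 21] ≤ 11/21 ≈ 0.52381.


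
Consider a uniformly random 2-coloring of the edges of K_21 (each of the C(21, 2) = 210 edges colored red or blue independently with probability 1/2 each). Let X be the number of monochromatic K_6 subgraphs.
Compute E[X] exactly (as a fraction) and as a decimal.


Let X = Σ_S X_S over the C(21, 6) = 54264 subsets S of size 6, where X_S = 1 if the K_6 on S is monochromatic.
For a fixed S, the K_6 on S has C(6, 2) = 15 edges. P[all 15 edges red] = (1/2)^15, and likewise for blue, so P[monochromatic] = 2·(1/2)^15 = 2^{1 − 15} = 1/16384.
Summing: E[X] = C(21, 6) · 2^{1 − 15} = 54264 · 1/16384 = 6783/2048.
Numerically: E[X] ≈ 3.312.

E[X] = C(21,6)·2^(1−C(6,2)) = 6783/2048 ≈ 3.312.


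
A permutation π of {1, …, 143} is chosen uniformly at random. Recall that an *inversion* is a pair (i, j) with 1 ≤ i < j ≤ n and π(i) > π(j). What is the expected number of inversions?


Write X = Σ X_I over the C(143, 2) = 10153 pairs i < j, with X_I the indicator of one inversion.
There are 10153 indicators.
For each fixed pair i < j, the values π(i) and π(j) are two distinct elements of {1, …, 143} in uniformly random order; by symmetry P[π(i) > π(j)] = 1/2.
By linearity: E[X] = 10153 · (1/2) = C(143, 2) · (1/2) = 10153/2 = 10153/2 ≈ 5076.500000.

E[X] = 10153/2 = 5076.500000.


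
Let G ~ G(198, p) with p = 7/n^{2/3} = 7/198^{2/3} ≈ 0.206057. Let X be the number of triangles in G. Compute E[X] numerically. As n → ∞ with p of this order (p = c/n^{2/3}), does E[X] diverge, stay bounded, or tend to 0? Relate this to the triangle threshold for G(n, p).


Number of potential triangles: C(198, 3) = 1274196.
Each occurs with probability p³ ≈ (0.206057)³ ≈ 8.74910723e-03.
By linearity: E[X] = C(198, 3)·p³ ≈ 1274196 · 8.74910723e-03 ≈ 11148.077441.
Since α = 2/3 < 1, p = c/n^{2/3} ≫ 1/n is above the triangle threshold p ~ 1/n. Asymptotically E[X] ~ (c³/6)·n^{3(1−α)} = (7³/6)·n^{1} → ∞; triangles are abundant w.h.p.

E[X] ≈ 11148.077441; in regime p = Θ(1/n^{2/3}) E[X] diverges (above the triangle threshold p ~ 1/n).


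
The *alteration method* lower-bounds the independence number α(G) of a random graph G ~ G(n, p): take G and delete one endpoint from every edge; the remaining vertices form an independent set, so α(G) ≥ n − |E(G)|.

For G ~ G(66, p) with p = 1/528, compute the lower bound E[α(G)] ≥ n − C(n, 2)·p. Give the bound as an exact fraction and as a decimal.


E[|E(G)|] = C(66, 2)·p = 2145 · (1/528) = 65/16.
E[α(G)] ≥ n − E[|E(G)|] = 66 − 65/16 = 991/16.
Numerically: ≈ 61.938.
(This is only a lower bound; the true E[α(G)] may be larger.)

E[α(G)] ≥ 991/16 ≈ 61.938.


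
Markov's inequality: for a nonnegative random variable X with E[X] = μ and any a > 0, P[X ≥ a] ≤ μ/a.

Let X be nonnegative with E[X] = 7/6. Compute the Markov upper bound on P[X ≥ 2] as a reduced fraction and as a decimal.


μ = E[X] = 7/6, a = 2.
Markov: P[X ≥ 2] ≤ μ/a = (7/6)/2 = 7/12.
Numerically: ≈ 0.5833.
(Since a = 2 > μ = 1.1667, the bound 7/12 is < 1 and informative.)

P[X ≥ 2] ≤ 7/12 ≈ 0.5833.


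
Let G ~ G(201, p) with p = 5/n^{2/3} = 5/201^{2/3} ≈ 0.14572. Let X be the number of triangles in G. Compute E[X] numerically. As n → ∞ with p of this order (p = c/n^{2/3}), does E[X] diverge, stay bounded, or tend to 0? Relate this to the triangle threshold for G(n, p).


Number of potential triangles: C(201, 3) = 1333300.
Each occurs with probability p³ ≈ (0.14572)³ ≈ 3.0939828e-03.
By linearity: E[X] = C(201, 3)·p³ ≈ 1333300 · 3.0939828e-03 ≈ 4125.20730.
Since α = 2/3 < 1, p = c/n^{2/3} ≫ 1/n is above the triangle threshold p ~ 1/n. Asymptotically E[X] ~ (c³/6)·n^{3(1−α)} = (5³/6)·n^{1} → ∞; triangles are abundant w.h.p.

E[X] ≈ 4125.20730; in regime p = Θ(1/n^{2/3}) E[X] diverges (above the triangle threshold p ~ 1/n).


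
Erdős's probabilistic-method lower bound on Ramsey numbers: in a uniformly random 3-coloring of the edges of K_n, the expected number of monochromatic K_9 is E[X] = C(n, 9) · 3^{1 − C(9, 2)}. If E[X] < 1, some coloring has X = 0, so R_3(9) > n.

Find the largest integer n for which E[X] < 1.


We need C(n, 9) · 3^{1 − 36} < 1, i.e. C(n, 9) < 3^{36 − 1} = 50031545098999707.
Check values of n near the boundary:
  n = 299: C(299, 9) = 46610674441390059; 46610674441390059 < 50031545098999707? YES
  n = 300: C(300, 9) = 48052241692154700; 48052241692154700 < 50031545098999707? YES
  n = 301: C(301, 9) = 49533303936090975; 49533303936090975 < 50031545098999707? YES
  n = 302: C(302, 9) = 51054804739588650; 51054804739588650 < 50031545098999707? NO
  n = 303: C(303, 9) = 52617706925494425; 52617706925494425 < 50031545098999707? NO
  n = 304: C(304, 9) = 54222992899492560; 54222992899492560 < 50031545098999707? NO
The largest n with C(n, 9) < 50031545098999707 is n = 301 (where E[X] = 16511101312030325/16677181699666569 ≈ 0.990). Hence R_3(9) > 301, i.e. R_3(9) ≥ 302.

Largest n = 301; hence R_3(9) > 301.


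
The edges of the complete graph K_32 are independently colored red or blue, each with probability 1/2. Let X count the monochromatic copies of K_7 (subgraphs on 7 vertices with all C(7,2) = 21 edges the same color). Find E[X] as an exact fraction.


Let X = Σ_S X_S over the C(32, 7) = 3365856 subsets S of size 7, where X_S = 1 if the K_7 on S is monochromatic.
For a fixed S, the K_7 on S has C(7, 2) = 21 edges. P[all 21 edges red] = (1/2)^21, and likewise for blue, so P[monochromatic] = 2·(1/2)^21 = 2^{1 − 21} = 1/1048576.
By linearity: E[X] = C(32, 7) · 2^{1 − 21} = 3365856 · 1/1048576 = 105183/32768.
Numerically: E[X] ≈ 3.210.

E[X] = C(32,7)·2^(1−C(7,2)) = 105183/32768 ≈ 3.210.


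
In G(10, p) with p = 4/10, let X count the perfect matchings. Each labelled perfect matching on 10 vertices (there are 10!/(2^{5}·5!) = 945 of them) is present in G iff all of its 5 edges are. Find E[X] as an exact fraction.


K_10 has 10!/(2^{5}·5!) = 945 labelled perfect matchings.
For each such perfect matching H, let X_H = 1 if all 5 edges of H are present in G. Then P[X_H = 1] = p^{5} = (2/5)^{5} = 32/3125.
By linearity: E[X] = Σ_H E[X_H] = 945 · p^{5} = 945 · 32/3125 = 6048/625.
Numerically: E[X] ≈ 9.6768.

E[X] = 945 · (2/5)^{5} = 6048/625 ≈ 9.6768.


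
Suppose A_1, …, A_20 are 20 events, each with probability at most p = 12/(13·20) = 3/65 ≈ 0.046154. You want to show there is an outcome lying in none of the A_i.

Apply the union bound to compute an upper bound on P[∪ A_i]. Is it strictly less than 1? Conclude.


Union bound: P[∪_{i=1}^{20} A_i] ≤ Σ_i P[A_i] ≤ 20·p = 20·(3/65) = 12/13.
Numerically: 12/13 ≈ 0.923077.
Is 12/13 < 1? YES.
Since P[∪ A_i] ≤ 12/13 < 1, the complement has P[∩ A_i^c] ≥ 1 − 12/13 = 1/13 > 0, so some outcome avoids every A_i.

20·p = 12/13 ≈ 0.923077; existence CERTIFIED by the union bound.


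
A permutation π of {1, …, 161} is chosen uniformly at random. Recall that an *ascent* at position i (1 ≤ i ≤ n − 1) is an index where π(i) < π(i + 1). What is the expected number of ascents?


Write X = Σ X_I over i = 1, …, 160, with X_I the indicator of one ascent.
There are 160 indicators.
For each fixed i, the pair (π(i), π(i+1)) is a uniformly random ordered pair of distinct values from {1, …, 161}; by symmetry P[π(i) < π(i+1)] = 1/2.
By linearity: E[X] = 160 · (1/2) = (161 − 1) · (1/2) = 80 ≈ 80.0000.

E[X] = 80 = 80.0000.


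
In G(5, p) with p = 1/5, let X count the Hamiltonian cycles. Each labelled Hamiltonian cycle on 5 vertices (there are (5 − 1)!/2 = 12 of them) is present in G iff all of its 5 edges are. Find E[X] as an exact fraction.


K_5 has (5 − 1)!/2 = 12 labelled Hamiltonian cycles.
For each such Hamiltonian cycle H, let X_H = 1 if all 5 edges of H are present in G. Then P[X_H = 1] = p^{5} = (1/5)^{5} = 1/3125.
By linearity: E[X] = Σ_H E[X_H] = 12 · p^{5} = 12 · 1/3125 = 12/3125.
Numerically: E[X] ≈ 0.00384.

E[X] = 12 · (1/5)^{5} = 12/3125 ≈ 0.00384.


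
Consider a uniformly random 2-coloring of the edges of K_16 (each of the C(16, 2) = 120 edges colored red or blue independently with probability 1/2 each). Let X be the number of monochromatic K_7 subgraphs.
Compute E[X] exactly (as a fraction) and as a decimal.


Let X = Σ_S X_S over the C(16, 7) = 11440 subsets S of size 7, where X_S = 1 if the K_7 on S is monochromatic.
For a fixed S, the K_7 on S has C(7, 2) = 21 edges. P[all 21 edges red] = (1/2)^21, and likewise for blue, so P[monochromatic] = 2·(1/2)^21 = 2^{1 − 21} = 1/1048576.
By linearity of expectation: E[X] = C(16, 7) · 2^{1 − 21} = 11440 · 1/1048576 = 715/65536.
Numerically: E[X] ≈ 0.01091.

E[X] = C(16,7)·2^(1−C(7,2)) = 715/65536 ≈ 0.01091.


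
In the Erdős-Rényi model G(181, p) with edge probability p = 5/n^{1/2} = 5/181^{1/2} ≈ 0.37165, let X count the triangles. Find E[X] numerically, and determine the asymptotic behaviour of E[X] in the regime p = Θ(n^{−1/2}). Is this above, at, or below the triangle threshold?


Number of potential triangles: C(181, 3) = 971970.
Each occurs with probability p³ ≈ (0.37165)³ ≈ 5.1332469e-02.
By linearity: E[X] = C(181, 3)·p³ ≈ 971970 · 5.1332469e-02 ≈ 49893.61957.
Since α = 1/2 < 1, p = c/n^{1/2} ≫ 1/n is above the triangle threshold p ~ 1/n. Asymptotically E[X] ~ (c³/6)·n^{3(1−α)} = (5³/6)·n^{1.5} → ∞; triangles are abundant w.h.p.

E[X] ≈ 49893.61957; in regime p = Θ(1/n^{1/2}) E[X] diverges (above the triangle threshold p ~ 1/n).


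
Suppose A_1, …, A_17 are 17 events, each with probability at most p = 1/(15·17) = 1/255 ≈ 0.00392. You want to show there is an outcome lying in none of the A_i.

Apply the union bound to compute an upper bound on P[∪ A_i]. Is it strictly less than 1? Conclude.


Union bound: P[∪_{i=1}^{17} A_i] ≤ Σ_i P[A_i] ≤ 17·p = 17·(1/255) = 1/15.
Numerically: 1/15 ≈ 0.06667.
Is 1/15 < 1? YES.
Since P[∪ A_i] ≤ 1/15 < 1, the complement has P[∩ A_i^c] ≥ 1 − 1/15 = 14/15 > 0, so some outcome avoids every A_i.

17·p = 1/15 ≈ 0.06667; existence CERTIFIED by the union bound.


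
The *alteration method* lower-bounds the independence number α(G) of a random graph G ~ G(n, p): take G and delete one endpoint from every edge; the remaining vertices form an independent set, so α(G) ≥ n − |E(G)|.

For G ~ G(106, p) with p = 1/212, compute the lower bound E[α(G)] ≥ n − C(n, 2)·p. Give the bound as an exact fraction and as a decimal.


E[|E(G)|] = C(106, 2)·p = 5565 · (1/212) = 105/4.
E[α(G)] ≥ n − E[|E(G)|] = 106 − 105/4 = 319/4.
Numerically: ≈ 79.7500.
(This is only a lower bound; the true E[α(G)] may be larger.)

E[α(G)] ≥ 319/4 ≈ 79.7500.


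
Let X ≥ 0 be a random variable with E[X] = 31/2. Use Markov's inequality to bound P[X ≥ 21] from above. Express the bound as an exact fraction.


μ = E[X] = 31/2, a = 21.
Markov: P[X ≥ 21] ≤ μ/a = (31/2)/21 = 31/42.
Numerically: ≈ 0.738095.
(Since a = 21 > μ = 15.500000, the bound 31/42 is < 1 and informative.)

P[X ≥ 21] ≤ 31/42 ≈ 0.738095.


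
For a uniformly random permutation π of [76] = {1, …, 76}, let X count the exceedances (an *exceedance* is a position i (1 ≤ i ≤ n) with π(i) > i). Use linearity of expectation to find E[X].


Write X = Σ_{i=1}^{76} X_i, where X_i = 1_{π(i) > i}.
For each fixed i, π(i) is uniform over {1, …, 76} (marginal of a uniform permutation), so P[π(i) > i] = (n − i)/n. Summing: Σ_{i=1}^{76} (n − i)/n = (0 + 1 + … + 75)/76 = 76(76 − 1)/(2·76) = (76 − 1)/2.
Hence E[X] = Σ_{i=1}^{76} (76 − i)/76 = 75/2 ≈ 37.500000.

E[X] = 75/2 = 37.500000.


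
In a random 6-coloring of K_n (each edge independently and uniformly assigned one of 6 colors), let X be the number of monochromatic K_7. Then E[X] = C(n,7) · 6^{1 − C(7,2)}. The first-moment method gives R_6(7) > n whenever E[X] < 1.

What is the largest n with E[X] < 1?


We need C(n, 7) · 6^{1 − 21} < 1, i.e. C(n, 7) < 6^{21 − 1} = 3656158440062976.
Check values of n near the boundary:
  n = 562: C(562, 7) = 3384017972944752; 3384017972944752 < 3656158440062976? YES
  n = 563: C(563, 7) = 3426622515769596; 3426622515769596 < 3656158440062976? YES
  n = 564: C(564, 7) = 3469685994423792; 3469685994423792 < 3656158440062976? YES
  n = 565: C(565, 7) = 3513212521235560; 3513212521235560 < 3656158440062976? YES
  n = 566: C(566, 7) = 3557206237959440; 3557206237959440 < 3656158440062976? YES
  n = 567: C(567, 7) = 3601671315933933; 3601671315933933 < 3656158440062976? YES
  n = 568: C(568, 7) = 3646611956239704; 3646611956239704 < 3656158440062976? YES
  n = 569: C(569, 7) = 3692032389858348; 3692032389858348 < 3656158440062976? NO
The largest n with C(n, 7) < 3656158440062976 is n = 568 (where E[X] = 16882462760369/16926659444736 ≈ 0.9974). Hence R_6(7) > 568, i.e. R_6(7) ≥ 569.

Largest n = 568; hence R_6(7) > 568.


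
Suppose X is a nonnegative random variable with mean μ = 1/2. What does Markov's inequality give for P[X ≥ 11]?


μ = E[X] = 1/2, a = 11.
Markov: P[X ≥ 11] ≤ μ/a = (1/2)/11 = 1/22.
Numerically: ≈ 0.0455.
(Since a = 11 > μ = 0.5000, the bound 1/22 is < 1 and informative.)

P[X ≥ 11] ≤ 1/22 ≈ 0.0455.


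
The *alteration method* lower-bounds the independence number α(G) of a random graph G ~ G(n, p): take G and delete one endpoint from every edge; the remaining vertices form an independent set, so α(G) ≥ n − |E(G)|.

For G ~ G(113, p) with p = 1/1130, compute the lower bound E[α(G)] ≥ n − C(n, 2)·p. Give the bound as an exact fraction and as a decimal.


E[|E(G)|] = C(113, 2)·p = 6328 · (1/1130) = 28/5.
E[α(G)] ≥ n − E[|E(G)|] = 113 − 28/5 = 537/5.
Numerically: ≈ 107.40000.
(This is only a lower bound; the true E[α(G)] may be larger.)

E[α(G)] ≥ 537/5 ≈ 107.40000.


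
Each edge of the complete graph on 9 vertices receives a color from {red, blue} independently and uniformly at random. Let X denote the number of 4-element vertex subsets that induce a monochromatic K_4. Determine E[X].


Let X = Σ_S X_S over the C(9, 4) = 126 subsets S of size 4, where X_S = 1 if the K_4 on S is monochromatic.
For a fixed S, the K_4 on S has C(4, 2) = 6 edges. P[all 6 edges red] = (1/2)^6, and likewise for blue, so P[monochromatic] = 2·(1/2)^6 = 2^{1 − 6} = 1/32.
Summing: E[X] = C(9, 4) · 2^{1 − 6} = 126 · 1/32 = 63/16.
Numerically: E[X] ≈ 3.93750.

E[X] = C(9,4)·2^(1−C(4,2)) = 63/16 ≈ 3.93750.


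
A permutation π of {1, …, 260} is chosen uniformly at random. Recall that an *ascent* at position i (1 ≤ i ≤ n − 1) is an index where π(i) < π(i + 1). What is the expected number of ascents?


Write X = Σ X_I over i = 1, …, 259, with X_I the indicator of one ascent.
There are 259 indicators.
For each fixed i, the pair (π(i), π(i+1)) is a uniformly random ordered pair of distinct values from {1, …, 260}; by symmetry P[π(i) < π(i+1)] = 1/2.
By linearity: E[X] = 259 · (1/2) = (260 − 1) · (1/2) = 259/2 ≈ 129.5000.

E[X] = 259/2 = 129.5000.
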